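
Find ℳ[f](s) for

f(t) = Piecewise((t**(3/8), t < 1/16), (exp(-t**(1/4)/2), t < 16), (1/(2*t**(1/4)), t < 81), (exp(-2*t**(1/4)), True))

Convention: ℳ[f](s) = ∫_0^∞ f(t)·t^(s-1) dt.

(2*1679616**s*(8*s + 3) + 12*331776**s*(4*s - 1)*(8*s + 3)*uppergamma(4*s, 1/4) - 12*331776**s*(4*s - 1)*(8*s + 3)*uppergamma(4*s, 1) - 3*331776**s*(8*s + 3) + 12*6**(4*s)*(4*s - 1)*(8*s + 3)*uppergamma(4*s, 6) + 6*sqrt(2)*6**(4*s)*(4*s - 1))/(3*20736**s*(4*s - 1)*(8*s + 3))
  Re(s) > -3/8

remove the power substitution first: t**(3/4) on [0, 1/4); exp(-sqrt(t)/2) on [1/4, 4); 1/(2*sqrt(t)) on [4, 9); …
strip the power substitution: t**(3/2) on [0, 1/2); exp(-t/2) on [1/2, 2); 1/(2*t) on [2, 3); …
linearity at 1/16, 16, 81 turns ℳ[f](s) into 4 summed integrals
segment 0 to 1/16 holds t**(3/8); add its integral
segment 1/16 to 16 holds exp(-t**(1/4)/2); add its integral
∫ over [16, 81) of 1/(2*t**(1/4))·t^(s-1) joins the sum
segment 81 to ∞ holds exp(-2*t**(1/4)); add its integral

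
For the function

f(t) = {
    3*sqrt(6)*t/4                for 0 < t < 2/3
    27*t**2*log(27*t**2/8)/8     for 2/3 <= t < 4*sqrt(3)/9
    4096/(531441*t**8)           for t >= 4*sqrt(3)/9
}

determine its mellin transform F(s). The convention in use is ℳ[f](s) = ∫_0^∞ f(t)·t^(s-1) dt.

strip the common scale on t: sqrt(6)*t/2 on [0, 1); 3*t**2*log(3*t**2/2)/2 on [1, 2*sqrt(3)/3); 16/(81*t**8) on [2*sqrt(3)/3, ∞)
reversing the power substitution: sqrt(6)*sqrt(t)/2 on [0, 1); 3*t*log(3*t/2)/2 on [1, 4/3); 16/(81*t**4) on [4/3, ∞)
peel off the common scale on t: sqrt(t) on [0, 3/2); t*log(t) on [3/2, 2); t**(-4) on [2, ∞)
along the cuts 2/3, 4*sqrt(3)/9, ℳ[f](s) splits into 3 integrals
∫ over [0, 2/3) of 3*sqrt(6)*t/4·t^(s-1) joins the sum
over [2/3, 4*sqrt(3)/9), the kernel integral of 27*t**2*log(27*t**2/8)/8 enters the sum
segment [4*sqrt(3)/9, ∞) carries 4096/(531441*t**8); integrate it

2**s*(sqrt(3)/9)**s*(32*2**s*s*(s - 8)*(s + 1)*log(2) - 64*2**s*(s - 8)*(s + 1) + 64*2**s*(s - 8)*(s + 1)*log(2) - 2**s*(s + 1)*(s**2 + 4*s + 4) + 3**(s/2)*s*(s - 8)*(s + 1)*(-24*log(3) + 24*log(2)) + 3**(s/2)*(s - 8)*(s + 1)*(-48*log(3) + 48*log(2)) + 48*3**(s/2)*(s - 8)*(s + 1) + 8*3**(s/2)*sqrt(6)*(s - 8)*(s**2 + 4*s + 4))/(16*(s - 8)*(s + 1)*(s**2 + 4*s + 4))
  -1 < Re(s) < 8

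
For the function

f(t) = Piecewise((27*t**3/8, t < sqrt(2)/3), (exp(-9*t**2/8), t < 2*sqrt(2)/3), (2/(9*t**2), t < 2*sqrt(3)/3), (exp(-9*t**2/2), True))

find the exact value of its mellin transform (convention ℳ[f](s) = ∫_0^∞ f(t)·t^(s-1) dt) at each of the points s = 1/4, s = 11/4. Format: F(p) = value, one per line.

undo the common scale on t: t**3 on [0, sqrt(2)/2); exp(-t**2/2) on [sqrt(2)/2, sqrt(2)); 1/(2*t**2) on [sqrt(2), sqrt(3)); …
the power substitution comes off first: t**(3/2) on [0, 1/2); exp(-t/2) on [1/2, 2); 1/(2*t) on [2, 3); …
along the cuts sqrt(2)/3, 2*sqrt(2)/3, 2*sqrt(3)/3, ℳ[f](s) splits into 4 integrals
[0, sqrt(2)/3) adds the kernel integral of 27*t**3/8
on [sqrt(2)/3, 2*sqrt(2)/3) integrate f = exp(-9*t**2/8) against the kernel
over [2*sqrt(2)/3, 2*sqrt(3)/3), the kernel integral of 2/(9*t**2) enters the sum
for t in [2*sqrt(3)/3, ∞): the term is ∫ exp(-9*t**2/2)·t^(s-1)

F(1/4) = 3**(5/8)*(-273*2**(3/8)*3**(1/8)*uppergamma(1/8, 1) - 52*6**(1/4) + 273*6**(1/8)*uppergamma(1/8, 6) + 42*2**(5/8)*3**(1/8) + 78*2**(3/8)*3**(1/8) + 273*24**(1/8)*uppergamma(1/8, 1/4))/1638
F(11/4) = 3**(7/8)*(-368*2**(1/8)*3**(3/8) - 552*2**(1/8)*3**(3/8)*uppergamma(11/8, 1) + 69*6**(3/8)*uppergamma(11/8, 6) + 6*2**(7/8)*3**(3/8) + 184*6**(3/4) + 552*54**(1/8)*uppergamma(11/8, 1/4))/5589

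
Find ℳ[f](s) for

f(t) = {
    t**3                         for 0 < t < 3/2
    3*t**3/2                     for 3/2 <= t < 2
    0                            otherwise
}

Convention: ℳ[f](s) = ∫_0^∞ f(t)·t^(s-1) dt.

3*(64*2**s - 9*(3/2)**s)/(16*(s + 3))
  Re(s) > -3

integrate the 2 segments split at 3/2, then add the results
for t in [0, 3/2): the term is ∫ t**3·t^(s-1)
over [3/2, 2), the kernel integral of 3*t**3/2 enters the sum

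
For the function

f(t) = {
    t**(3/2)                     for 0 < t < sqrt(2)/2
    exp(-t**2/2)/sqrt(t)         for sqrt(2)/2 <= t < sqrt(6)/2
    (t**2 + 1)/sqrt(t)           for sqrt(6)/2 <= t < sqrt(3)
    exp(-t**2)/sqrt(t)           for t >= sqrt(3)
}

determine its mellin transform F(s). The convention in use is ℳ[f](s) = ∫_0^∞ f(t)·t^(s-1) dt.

2**(-s/2 - 7/4)*(2**(s/2 + 3/4)*(2*s - 1)*(2*s + 3)*uppergamma(s/2 - 1/4, 3) + 2**(s + 1/2)*(2*s - 1)*(2*s + 3)*uppergamma(s/2 - 1/4, 1/4) - 2**(s + 1/2)*(2*s - 1)*(2*s + 3)*uppergamma(s/2 - 1/4, 3/4) + 3**(s/2 + 3/4)*(20 - 40*s)/3 - 32*3**(s/2 + 3/4)/3 + 6**(s/2 + 3/4)*(32*s - 16)/3 + 16*6**(s/2 + 3/4)/3 + 8*s - 4)/((2*s - 1)*(2*s + 3))
  Re(s) > -3/2

reversing the shared t-power: t on [0, sqrt(2)/2); exp(-t**2/2)/t on [sqrt(2)/2, sqrt(6)/2); (t**2 + 1)/t on [sqrt(6)/2, sqrt(3)); …
invert the shared t-power to get t**2 on [0, sqrt(2)/2); exp(-t**2/2) on [sqrt(2)/2, sqrt(6)/2); t**2 + 1 on [sqrt(6)/2, sqrt(3)); …
reversing the power substitution: t on [0, 1/2); exp(-t/2) on [1/2, 3/2); t + 1 on [3/2, 3); …
slice at sqrt(2)/2, sqrt(6)/2, sqrt(3), transform all 4 pieces, and sum them
∫ over [0, sqrt(2)/2) of t**(3/2)·t^(s-1) joins the sum
segment sqrt(2)/2 to sqrt(6)/2 holds exp(-t**2/2)/sqrt(t); add its integral
∫ (t**2 + 1)/sqrt(t)·t^(s-1) over [sqrt(6)/2, sqrt(3))
over [sqrt(3), ∞), the kernel integral of exp(-t**2)/sqrt(t) enters the sum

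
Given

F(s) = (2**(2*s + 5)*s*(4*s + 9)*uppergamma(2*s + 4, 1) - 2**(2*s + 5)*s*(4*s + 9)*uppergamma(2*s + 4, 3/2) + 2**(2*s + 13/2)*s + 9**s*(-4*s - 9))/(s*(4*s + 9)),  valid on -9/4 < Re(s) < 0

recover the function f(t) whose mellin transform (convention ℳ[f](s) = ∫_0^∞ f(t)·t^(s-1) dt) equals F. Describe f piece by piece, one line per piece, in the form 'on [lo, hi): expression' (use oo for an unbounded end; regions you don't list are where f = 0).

strip the shared t-power: t**(1/4) on [0, 4); exp(-sqrt(t)/2) on [4, 9); t**(-2) on [9, ∞)
remove the power substitution first: sqrt(t) on [0, 2); exp(-t/2) on [2, 3); t**(-4) on [3, ∞)
f breaks at 4, 9 into 3 integrals to sum
on [0, 4) integrate f = t**(9/4) against the kernel
segment 4 to 9 holds t**2*exp(-sqrt(t)/2); add its integral
∫ 1·t^(s-1) over [9, ∞)

on [0, 4): t**(9/4)
on [4, 9): t**2*exp(-sqrt(t)/2)
on [9, oo): 1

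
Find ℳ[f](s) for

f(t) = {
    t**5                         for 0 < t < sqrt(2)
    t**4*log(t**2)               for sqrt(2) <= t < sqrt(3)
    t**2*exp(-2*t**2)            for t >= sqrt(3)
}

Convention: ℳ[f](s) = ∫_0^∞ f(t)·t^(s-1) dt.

6**(-s/2 - 1)*(-12**(s/2 + 1)*(s + 2)*(s + 5)*log(2) - 2*12**(s/2 + 1)*(s + 5)*log(2) + 2*12**(s/2 + 1)*(s + 5) + 4*12**(s/2 + 1)*sqrt(2)*(s + (s + 2)**2/4 + 3) + 3*18**(s/2 + 1)*(s + 2)*(s + 5)*log(3)/2 - 3*18**(s/2 + 1)*(s + 5) + 3*18**(s/2 + 1)*(s + 5)*log(3) + 3**(s/2 + 1)*(s + 5)*(s + (s + 2)**2/4 + 3)*uppergamma(s/2 + 1, 6))/(2*(s + 5)*(s + (s + 2)**2/4 + 3))
  Re(s) > -5

the shared t-power comes off first: t**3 on [0, sqrt(2)); t**2*log(t**2) on [sqrt(2), sqrt(3)); exp(-2*t**2) on [sqrt(3), ∞)
remove the power substitution first: t**(3/2) on [0, 2); t*log(t) on [2, 3); exp(-2*t) on [3, ∞)
cuts at sqrt(2), sqrt(3): linearity sums the 3 kernel integrals
[0, sqrt(2)) adds the kernel integral of t**5
[sqrt(2), sqrt(3)) adds the kernel integral of t**4*log(t**2)
segment sqrt(3) to ∞ holds t**2*exp(-2*t**2); add its integral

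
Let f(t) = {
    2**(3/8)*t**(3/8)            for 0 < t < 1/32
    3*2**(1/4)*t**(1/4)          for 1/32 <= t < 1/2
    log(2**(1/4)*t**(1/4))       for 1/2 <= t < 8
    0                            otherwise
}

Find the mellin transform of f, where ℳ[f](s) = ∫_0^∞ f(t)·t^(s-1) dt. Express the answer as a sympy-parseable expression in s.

2**(-5*s - 2)*(16**s*(4*s + 1)*(8*s + 3) + 2**(4*s + 4)*s**2*(24*s + 9) + 4*256**s*s*(4*s + 1)*(8*s + 3)*log(2) - 256**s*(4*s + 1)*(8*s + 3) + s**2*(-192*s - 72) + sqrt(2)*s**2*(32*s + 8))/(s**2*(4*s + 1)*(8*s + 3))
  Re(s) > -3/8

undo the common scale on t: t**(3/8) on [0, 1/16); 3*t**(1/4) on [1/16, 1); log(t**(1/4)) on [1, 16)
back out the power substitution: t**(3/4) on [0, 1/4); 3*sqrt(t) on [1/4, 1); log(sqrt(t)) on [1, 4)
the power substitution comes off first: t**(3/2) on [0, 1/2); 3*t on [1/2, 1); log(t) on [1, 2)
summing 3 kernel integrals split by 1/32, 1/2 yields ℳ[f](s)
∫ over [0, 1/32) of 2**(3/8)*t**(3/8)·t^(s-1) joins the sum
∫ 3*2**(1/4)*t**(1/4)·t^(s-1) over [1/32, 1/2)
∫ over [1/2, 8) of log(2**(1/4)*t**(1/4))·t^(s-1) joins the sum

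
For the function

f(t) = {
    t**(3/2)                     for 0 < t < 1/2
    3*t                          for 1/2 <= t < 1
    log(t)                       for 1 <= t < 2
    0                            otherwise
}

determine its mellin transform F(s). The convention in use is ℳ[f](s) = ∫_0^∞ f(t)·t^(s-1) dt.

(-2*2**(2*s)*(s + 1)*(2*s + 3) + 6*2**s*s**2*(2*s + 3) + 2*2**s*(s + 1)*(2*s + 3) + 4**s*s*(s + 1)*(2*s + 3)*log(4) + sqrt(2)*s**2*(s + 1) - 3*s**2*(2*s + 3))/(2*2**s*s**2*(s + 1)*(2*s + 3))
  Re(s) > -3/2

summing 3 kernel integrals split by 1/2, 1 yields ℳ[f](s)
segment 0 to 1/2 holds t**(3/2); add its integral
piece [1/2, 1): integrate 3*t against the kernel
on [1, 2) integrate f = log(t) against the kernel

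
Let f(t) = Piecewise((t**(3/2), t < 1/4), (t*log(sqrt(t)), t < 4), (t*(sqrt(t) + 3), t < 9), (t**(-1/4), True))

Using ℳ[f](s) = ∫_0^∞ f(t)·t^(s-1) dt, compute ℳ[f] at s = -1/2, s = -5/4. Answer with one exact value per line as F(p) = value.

F(-1/2) = 4*sqrt(3)/27 + 5*log(2) + 33/4
F(-5/4) = sqrt(2)*(-486*log(2) + sqrt(2) + 648)/81

undo the shared t-power: t**(5/2) on [0, 1/4); t**2*log(sqrt(t)) on [1/4, 4); t**2*(sqrt(t) + 3) on [4, 9); …
strip the shared t-power: sqrt(t) on [0, 1/4); log(sqrt(t)) on [1/4, 4); sqrt(t) + 3 on [4, 9); …
invert the power substitution to get t on [0, 1/2); log(t) on [1/2, 2); t + 3 on [2, 3); …
along the cuts 1/4, 4, 9, ℳ[f](s) splits into 4 integrals
∫ t**(3/2)·t^(s-1) over [0, 1/4)
the [1/4, 4) slice contributes ∫ t*log(sqrt(t))·t^(s-1) dt
for t in [4, 9): the term is ∫ t*(sqrt(t) + 3)·t^(s-1)
on [9, ∞) integrate f = t**(-1/4) against the kernel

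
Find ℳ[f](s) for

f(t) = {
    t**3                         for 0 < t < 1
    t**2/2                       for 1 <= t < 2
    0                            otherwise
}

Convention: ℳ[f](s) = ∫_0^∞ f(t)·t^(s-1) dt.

remove the shared t-power first: t**(5/2) on [0, 1); t**(3/2)/2 on [1, 2)
invert the shared t-power to get t**(3/2) on [0, 1); sqrt(t)/2 on [1, 2)
strip the shared t-power: t on [0, 1); 1/2 on [1, 2)
slice at 1, transform all 2 pieces, and sum them
the [0, 1) slice contributes ∫ t**3·t^(s-1) dt
on [1, 2) integrate f = t**2/2 against the kernel

(2**(s + 2)*(s + 3) + s + 1)/(2*(s + 2)*(s + 3))
  Re(s) > -3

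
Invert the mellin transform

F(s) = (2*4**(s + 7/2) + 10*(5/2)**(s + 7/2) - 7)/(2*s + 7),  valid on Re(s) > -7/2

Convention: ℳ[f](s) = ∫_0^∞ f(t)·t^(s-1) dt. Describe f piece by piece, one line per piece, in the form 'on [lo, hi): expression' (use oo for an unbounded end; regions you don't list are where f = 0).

on [0, 1): 5*t**(7/2)/2
on [1, 5/2): 6*t**(7/2)
on [5/2, 4): t**(7/2)

cuts at 1, 5/2: linearity sums the 3 kernel integrals
[0, 1) adds the kernel integral of 5*t**(7/2)/2
for t in [1, 5/2): the term is ∫ 6*t**(7/2)·t^(s-1)
for t in [5/2, 4): the term is ∫ t**(7/2)·t^(s-1)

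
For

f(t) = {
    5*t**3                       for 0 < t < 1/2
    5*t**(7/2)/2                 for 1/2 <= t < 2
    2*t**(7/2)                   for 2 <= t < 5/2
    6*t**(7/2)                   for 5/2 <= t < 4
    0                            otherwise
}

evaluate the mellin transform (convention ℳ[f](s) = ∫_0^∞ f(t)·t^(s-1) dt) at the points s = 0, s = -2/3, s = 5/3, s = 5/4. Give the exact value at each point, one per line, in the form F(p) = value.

linearity at 1/2, 2, 5/2 turns ℳ[f](s) into 4 summed integrals
∫ 5*t**3·t^(s-1) over [0, 1/2)
the [1/2, 2) slice contributes ∫ 5*t**(7/2)/2·t^(s-1) dt
between 2 and 5/2 the integrand is 2*t**(7/2)·t^(s-1)
piece [5/2, 4): integrate 6*t**(7/2) against the kernel

F(0) = -125*sqrt(10)/14 + 123*sqrt(2)/112 + 36899/168
F(-2/3) = -75*2**(1/6)*5**(5/6)/17 - 15*2**(1/6)/136 + 12*2**(5/6)/17 + 64767*2**(2/3)/952
F(5/3) = -9375*2**(5/6)*5**(1/6)/248 - 15*2**(5/6)/1984 + 96*2**(1/6)/31 + 16515537*2**(1/3)/13888
F(5/4) = -625*2**(1/4)*5**(3/4)/38 - 5*2**(1/4)/304 + 4447*2**(3/4)/2584 + 12288*sqrt(2)/19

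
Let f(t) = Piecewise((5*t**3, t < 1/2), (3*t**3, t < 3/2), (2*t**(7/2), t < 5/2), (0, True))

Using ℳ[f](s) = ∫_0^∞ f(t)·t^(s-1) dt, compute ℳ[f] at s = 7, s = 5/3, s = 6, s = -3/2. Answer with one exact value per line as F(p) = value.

F(7) = -19683*sqrt(6)/3584 + 177149/10240 + 9765625*sqrt(10)/10752
F(5/3) = -729*2**(5/6)*3**(1/6)/496 + 3*2**(1/3)/224 + 729*2**(1/3)*3**(2/3)/448 + 9375*2**(5/6)*5**(1/6)/496
F(6) = -19683*sqrt(6)/4864 + 59051/4608 + 1953125*sqrt(10)/4864
F(-3/2) = sqrt(2)/3 + 3*sqrt(6)/2 + 4

integrate the 3 segments split at 1/2, 3/2, then add the results
∫ 5*t**3·t^(s-1) over [0, 1/2)
for t in [1/2, 3/2): the term is ∫ 3*t**3·t^(s-1)
[3/2, 5/2) adds the kernel integral of 2*t**(7/2)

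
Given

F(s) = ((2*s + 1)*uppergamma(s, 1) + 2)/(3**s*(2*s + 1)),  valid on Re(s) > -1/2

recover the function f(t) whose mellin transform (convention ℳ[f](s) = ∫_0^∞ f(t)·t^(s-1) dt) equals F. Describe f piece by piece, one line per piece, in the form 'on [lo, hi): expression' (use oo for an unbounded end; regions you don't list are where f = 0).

on [0, 1/3): sqrt(3)*sqrt(t)
on [1/3, oo): exp(-3*t)

remove the common scale on t first: sqrt(t) on [0, 1); exp(-t) on [1, ∞)
summing 2 kernel integrals split by 1/3 yields ℳ[f](s)
segment 0 to 1/3 holds sqrt(3)*sqrt(t); add its integral
[1/3, ∞) adds the kernel integral of exp(-3*t)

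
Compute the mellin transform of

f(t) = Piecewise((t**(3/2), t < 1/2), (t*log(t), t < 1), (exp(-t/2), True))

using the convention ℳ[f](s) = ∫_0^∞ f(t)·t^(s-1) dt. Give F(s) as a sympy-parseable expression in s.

(2*2**(2*s)*(2*s + 3)*(s**2 + 2*s + 1)*uppergamma(s, 1/2) - 2*2**s*(2*s + 3) + s*(2*s + 3)*log(2) + 2*s + (2*s + 3)*log(2) + sqrt(2)*(s**2 + 2*s + 1) + 3)/(2*2**s*(2*s + 3)*(s**2 + 2*s + 1))
  Re(s) > -3/2

decompose at 1/2, 1; ℳ[f](s) sums the 3 pieces' integrals
the [0, 1/2) slice contributes ∫ t**(3/2)·t^(s-1) dt
∫ t*log(t)·t^(s-1) over [1/2, 1)
on [1, ∞): add ∫ exp(-t/2)·t^(s-1) dt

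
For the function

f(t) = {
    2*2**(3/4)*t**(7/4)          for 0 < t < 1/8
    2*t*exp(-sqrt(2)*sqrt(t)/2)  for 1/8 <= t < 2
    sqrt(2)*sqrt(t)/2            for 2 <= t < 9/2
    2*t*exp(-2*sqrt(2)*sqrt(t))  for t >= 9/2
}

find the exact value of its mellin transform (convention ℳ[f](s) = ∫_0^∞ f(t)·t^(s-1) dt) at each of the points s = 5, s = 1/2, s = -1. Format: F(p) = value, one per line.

F(5) = -27777308672*exp(-1) + sqrt(2)/3538944 + 175099/352 + 61640757*exp(-6)/256 + 214975636319885*exp(-1/4)/16384
F(1/2) = sqrt(2)*(-5760*exp(25/4) + 900*exp(5/4) + (sqrt(2) + 180)*exp(29/4) + 2952*exp(7))*exp(-29/4)/144
F(-1) = 4*Ei(-1) - 4*Ei(-6) + 1/3 + 2*sqrt(2)/3 - 4*Ei(-1/4)

reversing the common scale on t: t**(7/4) on [0, 1/4); t*exp(-sqrt(t)/2) on [1/4, 4); sqrt(t)/2 on [4, 9); …
undo the power substitution: t**(7/2) on [0, 1/2); t**2*exp(-t/2) on [1/2, 2); t/2 on [2, 3); …
the shared t-power comes off first: t**(3/2) on [0, 1/2); exp(-t/2) on [1/2, 2); 1/(2*t) on [2, 3); …
the 4 pieces separated at 1/8, 2, 9/2 each add one integral
∫ 2*2**(3/4)*t**(7/4)·t^(s-1) over [0, 1/8)
over [1/8, 2), the kernel integral of 2*t*exp(-sqrt(2)*sqrt(t)/2) enters the sum
the [2, 9/2) slice contributes ∫ sqrt(2)*sqrt(t)/2·t^(s-1) dt
[9/2, ∞) adds the kernel integral of 2*t*exp(-2*sqrt(2)*sqrt(t))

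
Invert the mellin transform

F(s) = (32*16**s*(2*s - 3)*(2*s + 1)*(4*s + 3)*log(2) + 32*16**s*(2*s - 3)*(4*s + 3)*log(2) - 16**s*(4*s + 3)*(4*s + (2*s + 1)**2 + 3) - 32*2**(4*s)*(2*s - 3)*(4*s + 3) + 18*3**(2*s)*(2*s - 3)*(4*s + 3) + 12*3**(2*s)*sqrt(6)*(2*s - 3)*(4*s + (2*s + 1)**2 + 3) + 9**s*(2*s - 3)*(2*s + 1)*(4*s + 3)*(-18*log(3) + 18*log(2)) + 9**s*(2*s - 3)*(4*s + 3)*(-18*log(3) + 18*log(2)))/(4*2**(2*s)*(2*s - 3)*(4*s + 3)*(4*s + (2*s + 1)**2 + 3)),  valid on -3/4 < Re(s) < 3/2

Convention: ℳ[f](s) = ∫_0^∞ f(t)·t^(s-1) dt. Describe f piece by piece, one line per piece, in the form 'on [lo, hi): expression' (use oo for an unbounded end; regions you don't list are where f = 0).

the shared t-power comes off first: t**(1/4) on [0, 9/4); sqrt(t)*log(sqrt(t)) on [9/4, 4); t**(-2) on [4, ∞)
invert the power substitution to get sqrt(t) on [0, 3/2); t*log(t) on [3/2, 2); t**(-4) on [2, ∞)
treat the 3 regions marked off by 9/4, 4 separately and sum
∫ over [0, 9/4) of t**(3/4)·t^(s-1) joins the sum
∫ t*log(sqrt(t))·t^(s-1) over [9/4, 4)
over [4, ∞), the kernel integral of t**(-3/2) enters the sum

on [0, 9/4): t**(3/4)
on [9/4, 4): t*log(sqrt(t))
on [4, oo): t**(-3/2)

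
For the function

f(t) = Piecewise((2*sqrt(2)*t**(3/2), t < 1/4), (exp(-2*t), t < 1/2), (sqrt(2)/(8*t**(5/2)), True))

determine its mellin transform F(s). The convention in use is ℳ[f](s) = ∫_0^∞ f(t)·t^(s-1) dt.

invert the common scale on t to get t**(3/2) on [0, 1/2); exp(-t) on [1/2, 1); t**(-5/2) on [1, ∞)
f breaks at 1/4, 1/2 into 3 integrals to sum
over [0, 1/4), the kernel integral of 2*sqrt(2)*t**(3/2) enters the sum
the [1/4, 1/2) slice contributes ∫ exp(-2*t)·t^(s-1) dt
between 1/2 and ∞ the integrand is sqrt(2)/(8*t**(5/2))·t^(s-1)

(2*2**s*(2*s - 5)*(2*s + 3)*uppergamma(s, 1/2) - 2*2**s*(2*s - 5)*(2*s + 3)*uppergamma(s, 1) - 4*2**s*(2*s + 3) + sqrt(2)*(2*s - 5))/(2*2**(2*s)*(2*s - 5)*(2*s + 3))
  -3/2 < Re(s) < 5/2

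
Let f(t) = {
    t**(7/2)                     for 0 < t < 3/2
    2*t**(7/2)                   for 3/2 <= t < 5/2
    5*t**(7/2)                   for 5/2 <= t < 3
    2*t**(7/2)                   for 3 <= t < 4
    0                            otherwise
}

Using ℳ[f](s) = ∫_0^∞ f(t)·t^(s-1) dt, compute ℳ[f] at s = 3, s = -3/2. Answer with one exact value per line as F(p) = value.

F(3) = -46875*sqrt(10)/832 - 729*sqrt(6)/832 + 4374*sqrt(3)/13 + 32768/13
F(-3/2) = 19

f breaks at 3/2, 5/2, 3 into 4 integrals to sum
for t in [0, 3/2): the term is ∫ t**(7/2)·t^(s-1)
on [3/2, 5/2) integrate f = 2*t**(7/2) against the kernel
segment [5/2, 3) carries 5*t**(7/2); integrate it
the [3, 4) slice contributes ∫ 2*t**(7/2)·t^(s-1) dt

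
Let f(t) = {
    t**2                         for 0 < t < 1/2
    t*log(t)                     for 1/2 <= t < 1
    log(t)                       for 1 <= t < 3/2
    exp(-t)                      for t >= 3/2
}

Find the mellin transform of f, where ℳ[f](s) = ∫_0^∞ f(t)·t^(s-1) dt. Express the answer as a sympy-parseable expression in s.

(4*2**s*s**2*(s + 2)*(s**2 + 2*s + 1)*uppergamma(s, 3/2) - 4*2**s*s**2*(s + 2) + 4*2**s*(s + 2)*(s**2 + 2*s + 1) + 3**s*s*(s + 2)*(-4*log(2) + 4*log(3))*(s**2 + 2*s + 1) - 4*3**s*(s + 2)*(s**2 + 2*s + 1) + s**3*(s + 2)*log(4) + s**2*(s + 2)*log(4) + 2*s**2*(s + 2) + s**2*(s**2 + 2*s + 1))/(4*2**s*s**2*(s + 2)*(s**2 + 2*s + 1))
  Re(s) > -2

linearity at 1/2, 1, 3/2 turns ℳ[f](s) into 4 summed integrals
over [0, 1/2), the kernel integral of t**2 enters the sum
for t in [1/2, 1): the term is ∫ t*log(t)·t^(s-1)
[1, 3/2) adds the kernel integral of log(t)
between 3/2 and ∞ the integrand is exp(-t)·t^(s-1)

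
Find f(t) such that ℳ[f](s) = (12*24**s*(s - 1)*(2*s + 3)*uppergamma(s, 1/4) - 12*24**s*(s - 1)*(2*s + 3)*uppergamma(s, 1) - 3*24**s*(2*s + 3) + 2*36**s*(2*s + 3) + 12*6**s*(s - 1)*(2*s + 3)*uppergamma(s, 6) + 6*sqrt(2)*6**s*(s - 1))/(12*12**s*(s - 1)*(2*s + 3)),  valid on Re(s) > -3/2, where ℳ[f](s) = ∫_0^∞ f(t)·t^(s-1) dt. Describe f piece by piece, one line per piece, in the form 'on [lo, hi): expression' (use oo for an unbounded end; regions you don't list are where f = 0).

treat the 4 regions marked off by 1/2, 2, 3 separately and sum
for t in [0, 1/2): the term is ∫ t**(3/2)·t^(s-1)
for t in [1/2, 2): the term is ∫ exp(-t/2)·t^(s-1)
on [2, 3) integrate f = 1/(2*t) against the kernel
between 3 and ∞ the integrand is exp(-2*t)·t^(s-1)

on [0, 1/2): t**(3/2)
on [1/2, 2): exp(-t/2)
on [2, 3): 1/(2*t)
on [3, oo): exp(-2*t)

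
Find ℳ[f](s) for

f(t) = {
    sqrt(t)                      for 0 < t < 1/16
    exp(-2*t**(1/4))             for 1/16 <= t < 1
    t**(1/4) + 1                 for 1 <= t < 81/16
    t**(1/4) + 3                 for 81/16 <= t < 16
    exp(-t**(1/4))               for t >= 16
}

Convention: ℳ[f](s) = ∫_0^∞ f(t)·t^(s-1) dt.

remove the power substitution first: t on [0, 1/4); exp(-2*sqrt(t)) on [1/4, 1); sqrt(t) + 1 on [1, 9/4); …
back out the power substitution: t**2 on [0, 1/2); exp(-2*t) on [1/2, 1); t + 1 on [1, 3/2); …
slice at 1/16, 1, 81/16, 16, transform all 5 pieces, and sum them
segment 0 to 1/16 holds sqrt(t); add its integral
piece [1/16, 1): integrate exp(-2*t**(1/4)) against the kernel
segment [1, 81/16) carries (t**(1/4) + 1); integrate it
between 81/16 and 16 the integrand is (t**(1/4) + 3)·t^(s-1)
∫ over [16, ∞) of exp(-t**(1/4))·t^(s-1) joins the sum

(40*2**(8*s)*s*(2*s + 1) + 6*2**(8*s)*(2*s + 1) + 8*2**(4*s)*s*(2*s + 1)*(4*s + 1)*uppergamma(4*s, 2) - 16*2**(4*s)*s*(2*s + 1) - 2*2**(4*s)*(2*s + 1) - 16*81**s*s*(2*s + 1) - 4*81**s*(2*s + 1) + 8*s*(2*s + 1)*(4*s + 1)*uppergamma(4*s, 1) - 8*s*(2*s + 1)*(4*s + 1)*uppergamma(4*s, 2) + s*(4*s + 1))/(2*2**(4*s)*s*(2*s + 1)*(4*s + 1))
  Re(s) > -1/2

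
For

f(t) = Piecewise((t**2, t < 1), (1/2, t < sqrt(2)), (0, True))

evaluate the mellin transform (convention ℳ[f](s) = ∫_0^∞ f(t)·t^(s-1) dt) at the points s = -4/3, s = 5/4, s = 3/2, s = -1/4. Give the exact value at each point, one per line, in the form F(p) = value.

remove the power substitution first: t on [0, 1); 1/2 on [1, 2)
summing 2 kernel integrals split by 1 yields ℳ[f](s)
over [0, 1), the kernel integral of t**2 enters the sum
piece [1, sqrt(2)): integrate 1/2 against the kernel

F(-4/3) = 15/8 - 3*2**(1/3)/16
F(5/4) = -6/65 + 2*2**(5/8)/5
F(3/2) = -1/21 + 2**(3/4)/3
F(-1/4) = 18/7 - 2**(7/8)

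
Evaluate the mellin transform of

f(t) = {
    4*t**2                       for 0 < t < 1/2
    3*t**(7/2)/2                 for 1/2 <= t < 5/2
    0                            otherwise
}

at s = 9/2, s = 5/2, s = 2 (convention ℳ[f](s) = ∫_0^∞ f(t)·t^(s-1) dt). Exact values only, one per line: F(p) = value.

F(9/2) = sqrt(2)/208 + 36621/128
F(5/2) = sqrt(2)/36 + 1953/32
F(2) = -3*sqrt(2)/704 + 1/16 + 9375*sqrt(10)/704

summing 2 kernel integrals split by 1/2 yields ℳ[f](s)
over [0, 1/2), the kernel integral of 4*t**2 enters the sum
∫ 3*t**(7/2)/2·t^(s-1) over [1/2, 5/2)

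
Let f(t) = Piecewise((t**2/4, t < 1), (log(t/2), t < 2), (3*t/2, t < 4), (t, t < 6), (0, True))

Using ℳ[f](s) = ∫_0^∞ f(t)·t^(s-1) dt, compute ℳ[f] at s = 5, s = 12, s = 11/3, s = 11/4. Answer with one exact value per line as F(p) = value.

remove the common scale on t first: t**2 on [0, 1/2); log(t) on [1/2, 1); 3*t on [1, 2); …
strip the shared t-power: t on [0, 1/2); log(t)/t on [1/2, 1); 3 on [1, 2); …
cuts at 1, 2, 4: linearity sums the 4 kernel integrals
over [0, 1), the kernel integral of t**2/4 enters the sum
over [1, 2), the kernel integral of log(t/2) enters the sum
segment [2, 4) carries 3*t/2; integrate it
on [4, 6) integrate f = t against the kernel

F(5) = log(2)/5 + 17010271/2100
F(12) = log(2)/12 + 1466554408541/1456
F(11/3) = -4860*2**(2/3)/847 + 975/8228 + 3*log(2)/11 + 384*2**(1/3)/7 + 1944*6**(2/3)/7
F(11/4) = -2256*2**(3/4)/605 + 425/2299 + 4*log(2)/11 + 256*sqrt(2)/15 + 288*6**(3/4)/5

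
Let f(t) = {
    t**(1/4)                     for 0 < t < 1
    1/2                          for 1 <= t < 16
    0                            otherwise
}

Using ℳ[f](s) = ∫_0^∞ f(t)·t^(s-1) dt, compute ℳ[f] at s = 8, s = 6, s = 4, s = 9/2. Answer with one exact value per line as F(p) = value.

F(8) = 141733920799/528
F(6) = 139810141/100
F(4) = 1114127/136
F(9/2) = 553417/19

peel off the power substitution: sqrt(t) on [0, 1); 1/2 on [1, 4)
peel off the power substitution: t on [0, 1); 1/2 on [1, 2)
slice at 1, transform all 2 pieces, and sum them
between 0 and 1 the integrand is t**(1/4)·t^(s-1)
between 1 and 16 the integrand is 1/2·t^(s-1)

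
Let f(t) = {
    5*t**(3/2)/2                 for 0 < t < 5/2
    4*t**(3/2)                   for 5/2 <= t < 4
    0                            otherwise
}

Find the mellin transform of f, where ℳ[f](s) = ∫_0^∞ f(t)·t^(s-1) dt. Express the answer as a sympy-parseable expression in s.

(8*4**(s + 3/2) - 3*(5/2)**(s + 3/2))/(2*s + 3)
  Re(s) > -3/2

summing 2 kernel integrals split by 5/2 yields ℳ[f](s)
over [0, 5/2), the kernel integral of 5*t**(3/2)/2 enters the sum
for t in [5/2, 4): the term is ∫ 4*t**(3/2)·t^(s-1)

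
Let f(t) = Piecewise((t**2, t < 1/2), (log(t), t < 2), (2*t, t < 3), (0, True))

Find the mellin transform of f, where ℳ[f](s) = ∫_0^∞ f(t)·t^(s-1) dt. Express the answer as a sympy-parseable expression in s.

slice at 1/2, 2, transform all 3 pieces, and sum them
∫ t**2·t^(s-1) over [0, 1/2)
piece [1/2, 2): integrate log(t) against the kernel
between 2 and 3 the integrand is 2*t·t^(s-1)

(-16*2**(2*s)*s**2*(s + 2) + 4*2**(2*s)*s*(s + 1)*(s + 2)*log(2) - 4*2**(2*s)*(s + 1)*(s + 2) + 24*6**s*s**2*(s + 2) + s**2*(s + 1) + 4*s*(s + 1)*(s + 2)*log(2) + 4*(s + 1)*(s + 2))/(4*2**s*s**2*(s + 1)*(s + 2))
  Re(s) > -2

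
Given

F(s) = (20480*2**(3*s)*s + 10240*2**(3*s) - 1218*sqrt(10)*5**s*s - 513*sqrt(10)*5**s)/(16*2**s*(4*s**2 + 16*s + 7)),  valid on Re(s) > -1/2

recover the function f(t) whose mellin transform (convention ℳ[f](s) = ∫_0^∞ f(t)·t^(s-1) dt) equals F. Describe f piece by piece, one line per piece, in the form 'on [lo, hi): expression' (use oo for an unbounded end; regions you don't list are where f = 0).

on [0, 5/2): sqrt(t)
on [5/2, 4): 5*t**(7/2)/2

integrate the 2 segments split at 5/2, then add the results
piece [0, 5/2): integrate sqrt(t) against the kernel
on [5/2, 4): add ∫ 5*t**(7/2)/2·t^(s-1) dt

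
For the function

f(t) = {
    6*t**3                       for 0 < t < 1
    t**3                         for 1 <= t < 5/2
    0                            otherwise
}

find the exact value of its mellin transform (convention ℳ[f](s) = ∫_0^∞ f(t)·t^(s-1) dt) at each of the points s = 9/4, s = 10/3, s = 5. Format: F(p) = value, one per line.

integrate the 2 segments split at 1, then add the results
over [0, 1), the kernel integral of 6*t**3 enters the sum
segment 1 to 5/2 holds t**3; add its integral

F(9/4) = 20/21 + 3125*2**(3/4)*5**(1/4)/336
F(10/3) = 15/19 + 46875*2**(2/3)*5**(1/3)/2432
F(5) = 391905/2048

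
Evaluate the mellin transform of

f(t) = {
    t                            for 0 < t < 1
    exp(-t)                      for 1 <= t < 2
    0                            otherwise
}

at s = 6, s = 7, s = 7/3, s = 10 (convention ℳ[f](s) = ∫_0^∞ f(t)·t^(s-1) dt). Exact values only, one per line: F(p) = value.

treat the 2 regions marked off by 1 separately and sum
segment 0 to 1 holds t; add its integral
for t in [1, 2): the term is ∫ exp(-t)·t^(s-1)

F(6) = -872*exp(-2) + 1/7 + 326*exp(-1)
F(7) = -5296*exp(-2) + 1/8 + 1957*exp(-1)
F(7/3) = -uppergamma(7/3, 2) + 3/10 + uppergamma(7/3, 1)
F(10) = -2681216*exp(-2) + 1/11 + 986410*exp(-1)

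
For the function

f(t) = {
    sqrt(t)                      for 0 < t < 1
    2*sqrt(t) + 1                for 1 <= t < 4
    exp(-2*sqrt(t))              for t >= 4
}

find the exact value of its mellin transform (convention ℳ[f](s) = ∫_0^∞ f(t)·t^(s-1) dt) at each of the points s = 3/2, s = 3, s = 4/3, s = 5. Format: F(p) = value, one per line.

invert the power substitution to get t on [0, 1); 2*t + 1 on [1, 2); exp(-2*t) on [2, ∞)
the 3 pieces separated at 1, 4 each add one integral
for t in [0, 1): the term is ∫ sqrt(t)·t^(s-1)
∫ over [1, 4) of (2*sqrt(t) + 1)·t^(s-1) joins the sum
∫ exp(-2*sqrt(t))·t^(s-1) over [4, ∞)

F(3/2) = 13*exp(-4)/2 + 121/6
F(3) = 643*exp(-4)/4 + 657/7
F(4/3) = -57/44 + 2**(1/3)*uppergamma(8/3, 4)/4 + 129*2**(2/3)/11
F(5) = 153527*exp(-4)/4 + 52203/55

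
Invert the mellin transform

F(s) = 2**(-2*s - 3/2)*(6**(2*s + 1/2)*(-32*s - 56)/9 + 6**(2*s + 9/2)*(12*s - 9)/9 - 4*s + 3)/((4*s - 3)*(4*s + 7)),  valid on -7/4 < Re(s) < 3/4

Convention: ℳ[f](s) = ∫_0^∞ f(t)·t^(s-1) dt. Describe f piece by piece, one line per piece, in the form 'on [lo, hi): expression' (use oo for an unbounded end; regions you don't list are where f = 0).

on [0, 1/4): t**(7/4)
on [1/4, 9): 2*t**(7/4)
on [9, oo): t**(-3/4)

undo the power substitution: t**(7/2) on [0, 1/2); 2*t**(7/2) on [1/2, 3); t**(-3/2) on [3, ∞)
the shared t-power comes off first: t**3 on [0, 1/2); 2*t**3 on [1/2, 3); t**(-2) on [3, ∞)
strip the shared t-power: t on [0, 1/2); 2*t on [1/2, 3); t**(-4) on [3, ∞)
cuts at 1/4, 9: linearity sums the 3 kernel integrals
on [0, 1/4): add ∫ t**(7/4)·t^(s-1) dt
for t in [1/4, 9): the term is ∫ 2*t**(7/4)·t^(s-1)
segment [9, ∞) carries t**(-3/4); integrate it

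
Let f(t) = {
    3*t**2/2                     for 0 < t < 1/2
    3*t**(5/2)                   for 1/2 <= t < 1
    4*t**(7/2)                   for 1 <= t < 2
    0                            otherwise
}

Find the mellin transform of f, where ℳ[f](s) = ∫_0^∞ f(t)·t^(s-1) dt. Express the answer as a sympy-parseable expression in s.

(-3*2**(3/2 - s)*(s + 2)*(2*s + 7) + 2**(s + 19/2)*(s + 2)*(2*s + 5) - 64*(s + 2)*(2*s + 5) + 48*(s + 2)*(2*s + 7) + 3*(2*s + 5)*(2*s + 7)/2**s)/(8*(s + 2)*(2*s + 5)*(2*s + 7))
  Re(s) > -2

along the cuts 1/2, 1, ℳ[f](s) splits into 3 integrals
for t in [0, 1/2): the term is ∫ 3*t**2/2·t^(s-1)
between 1/2 and 1 the integrand is 3*t**(5/2)·t^(s-1)
segment [1, 2) carries 4*t**(7/2); integrate it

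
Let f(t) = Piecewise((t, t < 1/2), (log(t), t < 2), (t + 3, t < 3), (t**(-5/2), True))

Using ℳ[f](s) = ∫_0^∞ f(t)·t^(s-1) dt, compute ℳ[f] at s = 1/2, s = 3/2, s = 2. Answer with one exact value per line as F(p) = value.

F(1/2) = sqrt(2)*(-330 + sqrt(2) + 108*log(2) + 144*sqrt(6))/36
F(3/2) = sqrt(2)*(-1139 + 30*sqrt(2) + 270*log(2) + 864*sqrt(6))/180
F(2) = 2*sqrt(3)/3 + 17*log(2)/8 + 207/16

slice at 1/2, 2, 3, transform all 4 pieces, and sum them
∫ t·t^(s-1) over [0, 1/2)
on [1/2, 2) integrate f = log(t) against the kernel
segment [2, 3) carries (t + 3); integrate it
piece [3, ∞): integrate t**(-5/2) against the kernel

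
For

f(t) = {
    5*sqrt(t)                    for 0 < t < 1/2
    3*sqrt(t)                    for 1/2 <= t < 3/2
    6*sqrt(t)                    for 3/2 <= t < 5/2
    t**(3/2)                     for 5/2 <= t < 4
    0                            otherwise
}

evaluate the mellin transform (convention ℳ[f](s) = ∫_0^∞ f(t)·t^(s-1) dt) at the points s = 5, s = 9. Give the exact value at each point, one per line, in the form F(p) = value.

F(5) = -729*sqrt(6)/352 + sqrt(2)/176 + 315625*sqrt(10)/9152 + 16384/13
F(9) = -59049*sqrt(6)/9728 + sqrt(2)/4864 + 306640625*sqrt(10)/408576 + 4194304/21

summing 4 kernel integrals split by 1/2, 3/2, 5/2 yields ℳ[f](s)
∫ over [0, 1/2) of 5*sqrt(t)·t^(s-1) joins the sum
over [1/2, 3/2), the kernel integral of 3*sqrt(t) enters the sum
piece [3/2, 5/2): integrate 6*sqrt(t) against the kernel
segment [5/2, 4) carries t**(3/2); integrate it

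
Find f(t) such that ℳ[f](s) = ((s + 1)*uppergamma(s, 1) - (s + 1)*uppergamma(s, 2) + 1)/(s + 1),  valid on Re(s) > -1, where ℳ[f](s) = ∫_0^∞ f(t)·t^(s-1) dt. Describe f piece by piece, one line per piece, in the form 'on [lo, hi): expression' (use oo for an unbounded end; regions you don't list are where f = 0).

on [0, 1): t
on [1, 2): exp(-t)

the 2 pieces separated at 1 each add one integral
for t in [0, 1): the term is ∫ t·t^(s-1)
the [1, 2) slice contributes ∫ exp(-t)·t^(s-1) dt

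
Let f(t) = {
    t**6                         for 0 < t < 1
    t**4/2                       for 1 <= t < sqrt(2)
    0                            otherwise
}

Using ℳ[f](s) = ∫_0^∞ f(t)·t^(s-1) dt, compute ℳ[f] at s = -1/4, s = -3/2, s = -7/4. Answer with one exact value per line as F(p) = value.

back out the power substitution: t**3 on [0, 1); t**2/2 on [1, 2)
remove the shared t-power first: t on [0, 1); 1/2 on [1, 2)
integrate the 2 segments split at 1, then add the results
segment 0 to 1 holds t**6; add its integral
∫ t**4/2·t^(s-1) over [1, sqrt(2))

F(-1/4) = 14/345 + 4*2**(7/8)/15
F(-3/2) = 1/45 + 2*2**(1/4)/5
F(-7/4) = 2/153 + 4*2**(1/8)/9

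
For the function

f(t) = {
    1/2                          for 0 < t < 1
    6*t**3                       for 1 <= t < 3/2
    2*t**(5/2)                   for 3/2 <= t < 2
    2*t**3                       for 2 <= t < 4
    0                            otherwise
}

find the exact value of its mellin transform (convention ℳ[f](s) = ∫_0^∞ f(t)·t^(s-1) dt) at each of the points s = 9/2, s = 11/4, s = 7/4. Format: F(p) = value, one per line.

F(9/2) = -512*sqrt(2)/15 + 2187*sqrt(6)/320 + 35357149/4032
F(11/4) = -256*2**(3/4)/23 - 81*2**(3/4)*3**(1/4)/56 - 218/253 + 729*2**(1/4)*3**(3/4)/184 + 256*2**(1/4)/21 + 16384*sqrt(2)/23
F(7/4) = -128*2**(3/4)/19 - 81*2**(3/4)*3**(1/4)/68 - 130/133 + 243*2**(1/4)*3**(3/4)/76 + 128*2**(1/4)/17 + 4096*sqrt(2)/19

the 4 pieces separated at 1, 3/2, 2 each add one integral
on [0, 1) integrate f = 1/2 against the kernel
∫ 6*t**3·t^(s-1) over [1, 3/2)
on [3/2, 2): add ∫ 2*t**(5/2)·t^(s-1) dt
over [2, 4), the kernel integral of 2*t**3 enters the sum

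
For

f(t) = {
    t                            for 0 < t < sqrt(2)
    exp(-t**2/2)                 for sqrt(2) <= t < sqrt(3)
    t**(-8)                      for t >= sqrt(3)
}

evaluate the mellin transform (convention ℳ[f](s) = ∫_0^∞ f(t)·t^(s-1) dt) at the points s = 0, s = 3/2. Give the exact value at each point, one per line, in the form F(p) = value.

undo the power substitution: sqrt(t) on [0, 2); exp(-t/2) on [2, 3); t**(-4) on [3, ∞)
decompose at sqrt(2), sqrt(3); ℳ[f](s) sums the 3 pieces' integrals
the [0, sqrt(2)) slice contributes ∫ t·t^(s-1) dt
on [sqrt(2), sqrt(3)) integrate f = exp(-t**2/2) against the kernel
segment [sqrt(3), ∞) carries t**(-8); integrate it

F(0) = Ei(-3/2)/2 + 1/648 - Ei(-1)/2 + sqrt(2)
F(3/2) = -2**(3/4)*uppergamma(3/4, 3/2)/2 + 2*3**(3/4)/1053 + 2**(3/4)*uppergamma(3/4, 1)/2 + 4*2**(1/4)/5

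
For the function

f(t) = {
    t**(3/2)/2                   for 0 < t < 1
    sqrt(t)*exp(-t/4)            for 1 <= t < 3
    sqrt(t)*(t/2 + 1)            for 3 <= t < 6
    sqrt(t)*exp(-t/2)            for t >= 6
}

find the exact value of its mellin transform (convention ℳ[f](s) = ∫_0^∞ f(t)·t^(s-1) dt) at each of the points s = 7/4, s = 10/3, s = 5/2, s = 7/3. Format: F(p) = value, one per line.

F(7/4) = -16*sqrt(2)*uppergamma(9/4, 3/4) - 106*3**(1/4)/13 + 2/13 + 4*2**(1/4)*uppergamma(9/4, 3) + 16*sqrt(2)*uppergamma(9/4, 1/4) + 640*6**(1/4)/13
F(10/3) = -128*2**(2/3)*uppergamma(23/6, 3/4) - 10287*3**(5/6)/667 + 3/29 + 8*2**(5/6)*uppergamma(23/6, 3) + 127008*6**(5/6)/667 + 128*2**(2/3)*uppergamma(23/6, 1/4)
F(5/2) = -260*exp(-3/4) + 136*exp(-3) + 164*exp(-1/4) + 215
F(7/3) = -32*2**(2/3)*uppergamma(17/6, 3/4) - 2619*3**(5/6)/391 + 3/23 + 4*2**(5/6)*uppergamma(17/6, 3) + 32*2**(2/3)*uppergamma(17/6, 1/4) + 15984*6**(5/6)/391

invert the shared t-power to get t/2 on [0, 1); exp(-t/4) on [1, 3); t/2 + 1 on [3, 6); …
invert the common scale on t to get t on [0, 1/2); exp(-t/2) on [1/2, 3/2); t + 1 on [3/2, 3); …
slice at 1, 3, 6, transform all 4 pieces, and sum them
∫ t**(3/2)/2·t^(s-1) over [0, 1)
[1, 3) adds the kernel integral of sqrt(t)*exp(-t/4)
piece [3, 6): integrate sqrt(t)*(t/2 + 1) against the kernel
segment [6, ∞) carries sqrt(t)*exp(-t/2); integrate it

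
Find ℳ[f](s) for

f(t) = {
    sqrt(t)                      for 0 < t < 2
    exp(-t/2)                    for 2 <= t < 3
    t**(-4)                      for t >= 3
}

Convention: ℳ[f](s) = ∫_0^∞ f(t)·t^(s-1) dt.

(2**s*(s - 4)*(2*s + 1)*uppergamma(s, 1) - 2**s*(s - 4)*(2*s + 1)*uppergamma(s, 3/2) + 2*2**(s + 1/2)*(s - 4) - 3**s*(2*s + 1)/81)/((s - 4)*(2*s + 1))
  -1/2 < Re(s) < 4

slice at 2, 3, transform all 3 pieces, and sum them
on [0, 2): add ∫ sqrt(t)·t^(s-1) dt
the [2, 3) slice contributes ∫ exp(-t/2)·t^(s-1) dt
[3, ∞) adds the kernel integral of t**(-4)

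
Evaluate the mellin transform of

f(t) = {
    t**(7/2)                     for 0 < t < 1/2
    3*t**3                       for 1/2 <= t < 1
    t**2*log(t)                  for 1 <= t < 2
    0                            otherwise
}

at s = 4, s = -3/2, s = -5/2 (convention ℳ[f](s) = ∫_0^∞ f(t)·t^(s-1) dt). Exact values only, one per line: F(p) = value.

undo the shared t-power: t**(3/2) on [0, 1/2); 3*t on [1/2, 1); log(t) on [1, 2)
integrate the 3 segments split at 1/2, 1, then add the results
over [0, 1/2), the kernel integral of t**(7/2) enters the sum
on [1/2, 1) integrate f = 3*t**3 against the kernel
on [1, 2) integrate f = t**2*log(t) against the kernel

F(4) = -1187/896 + sqrt(2)/1920 + 32*log(2)/3
F(-3/2) = sqrt(2)*(-72 + 32*log(2) + 49*sqrt(2))/16
F(-5/2) = -5*sqrt(2) - sqrt(2)*log(2) + 21/2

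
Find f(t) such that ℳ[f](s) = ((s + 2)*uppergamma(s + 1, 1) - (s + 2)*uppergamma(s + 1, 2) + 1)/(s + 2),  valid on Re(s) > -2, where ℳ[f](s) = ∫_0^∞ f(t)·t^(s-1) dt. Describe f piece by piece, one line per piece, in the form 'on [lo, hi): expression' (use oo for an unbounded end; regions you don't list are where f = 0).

on [0, 1): t**2
on [1, 2): t*exp(-t)

remove the shared t-power first: t on [0, 1); exp(-t) on [1, 2)
integrate the 2 segments split at 1, then add the results
∫ over [0, 1) of t**2·t^(s-1) joins the sum
segment [1, 2) carries t*exp(-t); integrate it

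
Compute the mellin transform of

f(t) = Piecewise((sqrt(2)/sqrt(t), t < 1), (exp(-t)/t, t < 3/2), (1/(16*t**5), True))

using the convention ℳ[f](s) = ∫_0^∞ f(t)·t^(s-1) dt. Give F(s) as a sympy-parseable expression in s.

undo the shared t-power: sqrt(2)*sqrt(t) on [0, 1); exp(-t) on [1, 3/2); 1/(16*t**4) on [3/2, ∞)
invert the common scale on t to get sqrt(t) on [0, 2); exp(-t/2) on [2, 3); t**(-4) on [3, ∞)
slice at 1, 3/2, transform all 3 pieces, and sum them
between 0 and 1 the integrand is sqrt(2)/sqrt(t)·t^(s-1)
the [1, 3/2) slice contributes ∫ exp(-t)/t·t^(s-1) dt
∫ 1/(16*t**5)·t^(s-1) over [3/2, ∞)

(2**s*(s - 5)*(2*s - 1)*uppergamma(s - 1, 1) - 2**s*(s - 5)*(2*s - 1)*uppergamma(s - 1, 3/2) + 2**(s + 3/2)*(243*s - 1215)/243 + 3**s*(2 - 4*s)/243)/(2**s*(s - 5)*(2*s - 1))
  1/2 < Re(s) < 5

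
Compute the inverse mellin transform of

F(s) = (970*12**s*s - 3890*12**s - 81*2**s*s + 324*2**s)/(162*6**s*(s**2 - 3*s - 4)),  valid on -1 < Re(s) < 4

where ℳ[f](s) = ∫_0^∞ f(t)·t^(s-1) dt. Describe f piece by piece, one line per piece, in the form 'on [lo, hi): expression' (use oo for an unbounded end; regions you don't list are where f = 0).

invert the common scale on t to get 3*t on [0, 1/6); 6*t on [1/6, 1); 1/(81*t**4) on [1, ∞)
the common scale on t comes off first: t on [0, 1/2); 2*t on [1/2, 3); t**(-4) on [3, ∞)
the 3 pieces separated at 1/3, 2 each add one integral
[0, 1/3) adds the kernel integral of 3*t/2
segment 1/3 to 2 holds 3*t; add its integral
the [2, ∞) slice contributes ∫ 16/(81*t**4)·t^(s-1) dt

on [0, 1/3): 3*t/2
on [1/3, 2): 3*t
on [2, oo): 16/(81*t**4)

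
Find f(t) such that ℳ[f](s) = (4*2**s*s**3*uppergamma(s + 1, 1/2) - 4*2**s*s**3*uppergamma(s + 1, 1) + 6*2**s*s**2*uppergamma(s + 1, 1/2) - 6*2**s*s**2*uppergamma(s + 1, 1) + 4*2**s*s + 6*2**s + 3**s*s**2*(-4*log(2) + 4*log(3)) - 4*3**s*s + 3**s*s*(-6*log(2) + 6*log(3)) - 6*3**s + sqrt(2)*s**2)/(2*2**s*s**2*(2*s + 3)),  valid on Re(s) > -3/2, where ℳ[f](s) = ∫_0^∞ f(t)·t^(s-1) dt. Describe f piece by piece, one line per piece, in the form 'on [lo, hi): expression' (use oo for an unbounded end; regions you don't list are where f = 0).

remove the shared t-power first: sqrt(t) on [0, 1/2); exp(-t) on [1/2, 1); log(t)/t on [1, 3/2)
decompose at 1/2, 1; ℳ[f](s) sums the 3 pieces' integrals
on [0, 1/2) integrate f = t**(3/2) against the kernel
∫ over [1/2, 1) of t*exp(-t)·t^(s-1) joins the sum
over [1, 3/2), the kernel integral of log(t) enters the sum

on [0, 1/2): t**(3/2)
on [1/2, 1): t*exp(-t)
on [1, 3/2): log(t)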